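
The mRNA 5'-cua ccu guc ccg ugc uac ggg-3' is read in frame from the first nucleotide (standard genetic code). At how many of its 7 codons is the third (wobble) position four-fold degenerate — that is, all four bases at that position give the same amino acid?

Codon 1 CUA (Leu): third position 4-fold.
Codon 2 CCU (Pro): third position 4-fold.
Codon 3 GUC (Val): third position 4-fold.
Codon 4 CCG (Pro): third position 4-fold.
Codon 5 UGC (Cys): third position 2-fold.
Codon 6 UAC (Tyr): third position 2-fold.
Codon 7 GGG (Gly): third position 4-fold.
Four-fold degenerate third positions: 5.

5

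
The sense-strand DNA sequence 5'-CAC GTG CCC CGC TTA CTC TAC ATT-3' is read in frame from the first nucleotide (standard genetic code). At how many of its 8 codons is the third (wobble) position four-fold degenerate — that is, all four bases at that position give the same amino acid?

Codon 1 CAC (His): third position 2-fold.
Codon 2 GTG (Val): third position 4-fold.
Codon 3 CCC (Pro): third position 4-fold.
Codon 4 CGC (Arg): third position 4-fold.
Codon 5 TTA (Leu): third position 2-fold.
Codon 6 CTC (Leu): third position 4-fold.
Codon 7 TAC (Tyr): third position 2-fold.
Codon 8 ATT (Ile): third position 3-fold.
Four-fold degenerate third positions: 4.

4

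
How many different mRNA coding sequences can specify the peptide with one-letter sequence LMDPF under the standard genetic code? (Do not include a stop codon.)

Leu: 6 codons.
Met: 1 codon.
Asp: 2 codons.
Pro: 4 codons.
Phe: 2 codons.
6 × 1 × 2 × 4 × 2 = 96.

96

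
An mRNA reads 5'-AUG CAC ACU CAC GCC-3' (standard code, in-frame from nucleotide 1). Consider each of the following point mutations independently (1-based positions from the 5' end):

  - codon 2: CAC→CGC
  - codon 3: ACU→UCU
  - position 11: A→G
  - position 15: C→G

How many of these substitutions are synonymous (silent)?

Codon 2: CAC (His) → CGC (Arg) — missense.
Codon 3: ACU (Thr) → UCU (Ser) — missense.
Codon 4: CAC (His) → CGC (Arg) — missense.
Codon 5: GCC (Ala) → GCG (Ala) — synonymous.
Synonymous: 1 of 4.

1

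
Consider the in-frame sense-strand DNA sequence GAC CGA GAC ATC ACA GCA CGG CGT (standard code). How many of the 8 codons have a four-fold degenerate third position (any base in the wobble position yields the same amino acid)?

5

Codon 1 GAC (Asp): third position 2-fold.
Codon 2 CGA (Arg): third position 4-fold.
Codon 3 GAC (Asp): third position 2-fold.
Codon 4 ATC (Ile): third position 3-fold.
Codon 5 ACA (Thr): third position 4-fold.
Codon 6 GCA (Ala): third position 4-fold.
Codon 7 CGG (Arg): third position 4-fold.
Codon 8 CGT (Arg): third position 4-fold.
Four-fold degenerate third positions: 5.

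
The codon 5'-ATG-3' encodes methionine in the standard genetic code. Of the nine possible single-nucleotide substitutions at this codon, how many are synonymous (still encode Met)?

0

Position 1: none → 0 synonymous.
Position 2: none → 0 synonymous.
Position 3: none → 0 synonymous.
Total: 0 + 0 + 0 = 0.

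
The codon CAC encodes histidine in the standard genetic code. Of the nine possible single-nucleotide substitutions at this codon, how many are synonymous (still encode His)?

1

Position 1: none → 0 synonymous.
Position 2: none → 0 synonymous.
Position 3: CAU → 1 synonymous.
Total: 0 + 0 + 1 = 1.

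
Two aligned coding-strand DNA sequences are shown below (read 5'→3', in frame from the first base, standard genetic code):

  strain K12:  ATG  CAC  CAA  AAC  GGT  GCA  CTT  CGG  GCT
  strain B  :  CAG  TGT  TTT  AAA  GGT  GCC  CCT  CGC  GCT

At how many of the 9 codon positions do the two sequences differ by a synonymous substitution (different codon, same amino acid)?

Codon 1: ATG Met / CAG Gln — nonsynonymous.
Codon 2: CAC His / TGT Cys — nonsynonymous.
Codon 3: CAA Gln / TTT Phe — nonsynonymous.
Codon 4: AAC Asn / AAA Lys — nonsynonymous.
Codon 5: GGT Gly / GGT Gly — identical.
Codon 6: GCA Ala / GCC Ala — synonymous.
Codon 7: CTT Leu / CCT Pro — nonsynonymous.
Codon 8: CGG Arg / CGC Arg — synonymous.
Codon 9: GCT Ala / GCT Ala — identical.
Synonymous differences: 2.

2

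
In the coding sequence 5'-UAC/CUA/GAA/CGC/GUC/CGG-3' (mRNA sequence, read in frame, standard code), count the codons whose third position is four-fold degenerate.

4

Codon 1 UAC (Tyr): third position 2-fold.
Codon 2 CUA (Leu): third position 4-fold.
Codon 3 GAA (Glu): third position 2-fold.
Codon 4 CGC (Arg): third position 4-fold.
Codon 5 GUC (Val): third position 4-fold.
Codon 6 CGG (Arg): third position 4-fold.
Four-fold degenerate third positions: 4.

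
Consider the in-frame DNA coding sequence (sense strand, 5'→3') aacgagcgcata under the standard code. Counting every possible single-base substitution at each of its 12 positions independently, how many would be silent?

Codon 1 (AAC, Asn): 1 synonymous substitution.
Codon 2 (GAG, Glu): 1 synonymous substitution.
Codon 3 (CGC, Arg): 3 synonymous substitutions.
Codon 4 (ATA, Ile): 2 synonymous substitutions.
Total: 1 + 1 + 3 + 2 = 7.

7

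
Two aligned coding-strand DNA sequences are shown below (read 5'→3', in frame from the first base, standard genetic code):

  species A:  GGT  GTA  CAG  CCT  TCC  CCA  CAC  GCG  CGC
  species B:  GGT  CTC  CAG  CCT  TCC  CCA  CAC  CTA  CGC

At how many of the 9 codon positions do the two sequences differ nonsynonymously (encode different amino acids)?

2

Codon 1: GGT Gly / GGT Gly — identical.
Codon 2: GTA Val / CTC Leu — nonsynonymous.
Codon 3: CAG Gln / CAG Gln — identical.
Codon 4: CCT Pro / CCT Pro — identical.
Codon 5: TCC Ser / TCC Ser — identical.
Codon 6: CCA Pro / CCA Pro — identical.
Codon 7: CAC His / CAC His — identical.
Codon 8: GCG Ala / CTA Leu — nonsynonymous.
Codon 9: CGC Arg / CGC Arg — identical.
Nonsynonymous differences: 2.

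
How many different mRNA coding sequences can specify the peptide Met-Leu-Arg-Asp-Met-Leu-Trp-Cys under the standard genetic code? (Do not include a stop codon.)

Met: 1 codon.
Leu: 6 codons.
Arg: 6 codons.
Asp: 2 codons.
Met: 1 codon.
Leu: 6 codons.
Trp: 1 codon.
Cys: 2 codons.
1 × 6 × 6 × 2 × 1 × 6 × 1 × 2 = 864.

864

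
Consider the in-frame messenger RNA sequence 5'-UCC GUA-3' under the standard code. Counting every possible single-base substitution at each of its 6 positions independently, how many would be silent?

6

Codon 1 (UCC, Ser): 3 synonymous substitutions.
Codon 2 (GUA, Val): 3 synonymous substitutions.
Total: 3 + 3 = 6.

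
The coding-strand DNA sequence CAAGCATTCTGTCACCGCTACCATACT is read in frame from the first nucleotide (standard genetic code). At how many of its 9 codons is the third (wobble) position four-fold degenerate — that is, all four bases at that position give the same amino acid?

3

Codon 1 CAA (Gln): third position 2-fold.
Codon 2 GCA (Ala): third position 4-fold.
Codon 3 TTC (Phe): third position 2-fold.
Codon 4 TGT (Cys): third position 2-fold.
Codon 5 CAC (His): third position 2-fold.
Codon 6 CGC (Arg): third position 4-fold.
Codon 7 TAC (Tyr): third position 2-fold.
Codon 8 CAT (His): third position 2-fold.
Codon 9 ACT (Thr): third position 4-fold.
Four-fold degenerate third positions: 3.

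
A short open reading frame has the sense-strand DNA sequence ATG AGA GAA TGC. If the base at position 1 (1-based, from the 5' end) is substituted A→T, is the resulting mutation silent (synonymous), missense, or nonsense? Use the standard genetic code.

Position 1 falls in codon 1: ATG → Met.
After the substitution the codon is TTG → Leu.
Met ≠ Leu, so this is a missense mutation.

missense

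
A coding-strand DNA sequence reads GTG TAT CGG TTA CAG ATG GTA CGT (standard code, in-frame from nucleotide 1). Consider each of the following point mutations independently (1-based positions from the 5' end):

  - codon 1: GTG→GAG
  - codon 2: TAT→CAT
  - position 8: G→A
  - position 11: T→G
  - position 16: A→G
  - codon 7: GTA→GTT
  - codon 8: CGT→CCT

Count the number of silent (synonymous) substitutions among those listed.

1

Codon 1: GTG (Val) → GAG (Glu) — missense.
Codon 2: TAT (Tyr) → CAT (His) — missense.
Codon 3: CGG (Arg) → CAG (Gln) — missense.
Codon 4: TTA (Leu) → TGA (Stop) — nonsense.
Codon 6: ATG (Met) → GTG (Val) — missense.
Codon 7: GTA (Val) → GTT (Val) — synonymous.
Codon 8: CGT (Arg) → CCT (Pro) — missense.
Synonymous: 1 of 7.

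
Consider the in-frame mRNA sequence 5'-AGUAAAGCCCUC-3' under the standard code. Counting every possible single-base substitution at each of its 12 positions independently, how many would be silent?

Codon 1 (AGU, Ser): 1 synonymous substitution.
Codon 2 (AAA, Lys): 1 synonymous substitution.
Codon 3 (GCC, Ala): 3 synonymous substitutions.
Codon 4 (CUC, Leu): 3 synonymous substitutions.
Total: 1 + 1 + 3 + 3 = 8.

8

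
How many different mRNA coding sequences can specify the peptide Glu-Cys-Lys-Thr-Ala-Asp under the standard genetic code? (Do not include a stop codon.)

256

Glu: 2 codons.
Cys: 2 codons.
Lys: 2 codons.
Thr: 4 codons.
Ala: 4 codons.
Asp: 2 codons.
2 × 2 × 2 × 4 × 4 × 2 = 256.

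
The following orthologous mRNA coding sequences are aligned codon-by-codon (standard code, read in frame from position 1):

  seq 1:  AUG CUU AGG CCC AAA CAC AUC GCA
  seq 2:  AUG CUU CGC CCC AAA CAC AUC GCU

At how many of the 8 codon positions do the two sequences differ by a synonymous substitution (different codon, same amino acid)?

2

Codon 1: AUG Met / AUG Met — identical.
Codon 2: CUU Leu / CUU Leu — identical.
Codon 3: AGG Arg / CGC Arg — synonymous.
Codon 4: CCC Pro / CCC Pro — identical.
Codon 5: AAA Lys / AAA Lys — identical.
Codon 6: CAC His / CAC His — identical.
Codon 7: AUC Ile / AUC Ile — identical.
Codon 8: GCA Ala / GCU Ala — synonymous.
Synonymous differences: 2.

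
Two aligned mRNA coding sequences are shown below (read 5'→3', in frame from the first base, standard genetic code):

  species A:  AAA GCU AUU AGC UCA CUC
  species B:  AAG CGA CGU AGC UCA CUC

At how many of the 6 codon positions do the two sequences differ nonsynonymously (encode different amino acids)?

Codon 1: AAA Lys / AAG Lys — synonymous.
Codon 2: GCU Ala / CGA Arg — nonsynonymous.
Codon 3: AUU Ile / CGU Arg — nonsynonymous.
Codon 4: AGC Ser / AGC Ser — identical.
Codon 5: UCA Ser / UCA Ser — identical.
Codon 6: CUC Leu / CUC Leu — identical.
Nonsynonymous differences: 2.

2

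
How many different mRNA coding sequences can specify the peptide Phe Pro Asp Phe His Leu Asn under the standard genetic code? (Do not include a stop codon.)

768

Phe: 2 codons.
Pro: 4 codons.
Asp: 2 codons.
Phe: 2 codons.
His: 2 codons.
Leu: 6 codons.
Asn: 2 codons.
2 × 4 × 2 × 2 × 2 × 6 × 2 = 768.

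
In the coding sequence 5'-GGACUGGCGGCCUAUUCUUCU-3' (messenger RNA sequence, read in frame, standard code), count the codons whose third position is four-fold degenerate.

Codon 1 GGA (Gly): third position 4-fold.
Codon 2 CUG (Leu): third position 4-fold.
Codon 3 GCG (Ala): third position 4-fold.
Codon 4 GCC (Ala): third position 4-fold.
Codon 5 UAU (Tyr): third position 2-fold.
Codon 6 UCU (Ser): third position 4-fold.
Codon 7 UCU (Ser): third position 4-fold.
Four-fold degenerate third positions: 6.

6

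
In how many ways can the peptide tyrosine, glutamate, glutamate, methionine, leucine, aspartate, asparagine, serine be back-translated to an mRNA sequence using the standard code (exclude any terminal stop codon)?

Tyr: 2 codons.
Glu: 2 codons.
Glu: 2 codons.
Met: 1 codon.
Leu: 6 codons.
Asp: 2 codons.
Asn: 2 codons.
Ser: 6 codons.
2 × 2 × 2 × 1 × 6 × 2 × 2 × 6 = 1152.

1152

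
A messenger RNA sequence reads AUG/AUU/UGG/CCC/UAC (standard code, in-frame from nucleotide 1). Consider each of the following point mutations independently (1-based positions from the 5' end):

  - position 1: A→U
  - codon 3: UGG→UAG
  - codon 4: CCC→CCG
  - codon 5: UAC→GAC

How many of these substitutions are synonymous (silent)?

Codon 1: AUG (Met) → UUG (Leu) — missense.
Codon 3: UGG (Trp) → UAG (Stop) — nonsense.
Codon 4: CCC (Pro) → CCG (Pro) — synonymous.
Codon 5: UAC (Tyr) → GAC (Asp) — missense.
Synonymous: 1 of 4.

1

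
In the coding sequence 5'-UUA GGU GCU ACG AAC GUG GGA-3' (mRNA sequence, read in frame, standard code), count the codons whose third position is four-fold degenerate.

5

Codon 1 UUA (Leu): third position 2-fold.
Codon 2 GGU (Gly): third position 4-fold.
Codon 3 GCU (Ala): third position 4-fold.
Codon 4 ACG (Thr): third position 4-fold.
Codon 5 AAC (Asn): third position 2-fold.
Codon 6 GUG (Val): third position 4-fold.
Codon 7 GGA (Gly): third position 4-fold.
Four-fold degenerate third positions: 5.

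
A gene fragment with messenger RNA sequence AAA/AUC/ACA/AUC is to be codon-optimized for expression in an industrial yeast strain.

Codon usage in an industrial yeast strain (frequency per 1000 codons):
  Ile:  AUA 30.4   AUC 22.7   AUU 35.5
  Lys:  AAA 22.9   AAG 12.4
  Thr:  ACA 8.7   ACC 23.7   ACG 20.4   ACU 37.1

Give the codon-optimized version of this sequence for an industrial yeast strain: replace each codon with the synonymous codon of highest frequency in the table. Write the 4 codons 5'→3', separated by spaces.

AAA AUU ACU AUU

Codon 1 (Lys): best is AAA at 22.9.
Codon 2 (Ile): best is AUU at 35.5.
Codon 3 (Thr): best is ACU at 37.1.
Codon 4 (Ile): best is AUU at 35.5.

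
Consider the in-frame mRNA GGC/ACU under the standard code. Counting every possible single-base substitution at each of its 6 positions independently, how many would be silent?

Codon 1 (GGC, Gly): 3 synonymous substitutions.
Codon 2 (ACU, Thr): 3 synonymous substitutions.
Total: 3 + 3 = 6.

6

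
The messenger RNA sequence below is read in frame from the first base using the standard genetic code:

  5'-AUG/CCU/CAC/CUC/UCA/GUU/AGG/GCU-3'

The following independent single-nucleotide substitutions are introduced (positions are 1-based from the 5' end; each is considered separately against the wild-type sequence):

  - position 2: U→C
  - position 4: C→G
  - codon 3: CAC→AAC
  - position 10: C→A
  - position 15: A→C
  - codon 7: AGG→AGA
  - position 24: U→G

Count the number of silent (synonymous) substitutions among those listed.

3

Codon 1: AUG (Met) → ACG (Thr) — missense.
Codon 2: CCU (Pro) → GCU (Ala) — missense.
Codon 3: CAC (His) → AAC (Asn) — missense.
Codon 4: CUC (Leu) → AUC (Ile) — missense.
Codon 5: UCA (Ser) → UCC (Ser) — synonymous.
Codon 7: AGG (Arg) → AGA (Arg) — synonymous.
Codon 8: GCU (Ala) → GCG (Ala) — synonymous.
Synonymous: 3 of 7.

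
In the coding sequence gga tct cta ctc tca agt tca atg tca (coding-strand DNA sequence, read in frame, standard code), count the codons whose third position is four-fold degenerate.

Codon 1 GGA (Gly): third position 4-fold.
Codon 2 TCT (Ser): third position 4-fold.
Codon 3 CTA (Leu): third position 4-fold.
Codon 4 CTC (Leu): third position 4-fold.
Codon 5 TCA (Ser): third position 4-fold.
Codon 6 AGT (Ser): third position 2-fold.
Codon 7 TCA (Ser): third position 4-fold.
Codon 8 ATG (Met): third position 1-fold.
Codon 9 TCA (Ser): third position 4-fold.
Four-fold degenerate third positions: 7.

7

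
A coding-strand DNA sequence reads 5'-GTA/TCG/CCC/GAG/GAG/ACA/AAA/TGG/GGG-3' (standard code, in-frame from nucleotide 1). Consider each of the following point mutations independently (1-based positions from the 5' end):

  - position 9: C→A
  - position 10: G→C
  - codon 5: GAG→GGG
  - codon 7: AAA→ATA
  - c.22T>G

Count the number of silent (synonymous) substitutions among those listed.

1

Codon 3: CCC (Pro) → CCA (Pro) — synonymous.
Codon 4: GAG (Glu) → CAG (Gln) — missense.
Codon 5: GAG (Glu) → GGG (Gly) — missense.
Codon 7: AAA (Lys) → ATA (Ile) — missense.
Codon 8: TGG (Trp) → GGG (Gly) — missense.
Synonymous: 1 of 5.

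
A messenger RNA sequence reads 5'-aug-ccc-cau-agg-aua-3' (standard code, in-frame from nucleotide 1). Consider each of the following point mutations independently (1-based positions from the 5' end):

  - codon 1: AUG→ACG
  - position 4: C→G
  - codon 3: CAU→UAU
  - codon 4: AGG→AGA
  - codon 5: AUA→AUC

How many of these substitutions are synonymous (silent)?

Codon 1: AUG (Met) → ACG (Thr) — missense.
Codon 2: CCC (Pro) → GCC (Ala) — missense.
Codon 3: CAU (His) → UAU (Tyr) — missense.
Codon 4: AGG (Arg) → AGA (Arg) — synonymous.
Codon 5: AUA (Ile) → AUC (Ile) — synonymous.
Synonymous: 2 of 5.

2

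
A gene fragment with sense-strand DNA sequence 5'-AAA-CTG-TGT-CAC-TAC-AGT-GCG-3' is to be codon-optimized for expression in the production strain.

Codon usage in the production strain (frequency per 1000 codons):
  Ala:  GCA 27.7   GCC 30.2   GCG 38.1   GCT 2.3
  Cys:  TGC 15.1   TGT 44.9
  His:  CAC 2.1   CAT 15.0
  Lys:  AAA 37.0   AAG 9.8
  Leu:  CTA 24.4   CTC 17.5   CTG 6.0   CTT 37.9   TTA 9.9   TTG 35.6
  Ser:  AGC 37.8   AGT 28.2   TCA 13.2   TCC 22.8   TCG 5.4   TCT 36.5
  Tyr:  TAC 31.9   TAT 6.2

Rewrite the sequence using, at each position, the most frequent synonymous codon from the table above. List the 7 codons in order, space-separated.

AAA CTT TGT CAT TAC AGC GCG

Codon 1 (Lys): best is AAA at 37.0.
Codon 2 (Leu): best is CTT at 37.9.
Codon 3 (Cys): best is TGT at 44.9.
Codon 4 (His): best is CAT at 15.0.
Codon 5 (Tyr): best is TAC at 31.9.
Codon 6 (Ser): best is AGC at 37.8.
Codon 7 (Ala): best is GCG at 38.1.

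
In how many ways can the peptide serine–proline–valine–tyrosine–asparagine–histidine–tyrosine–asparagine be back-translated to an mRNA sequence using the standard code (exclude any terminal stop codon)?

Ser: 6 codons.
Pro: 4 codons.
Val: 4 codons.
Tyr: 2 codons.
Asn: 2 codons.
His: 2 codons.
Tyr: 2 codons.
Asn: 2 codons.
6 × 4 × 4 × 2 × 2 × 2 × 2 × 2 = 3072.

3072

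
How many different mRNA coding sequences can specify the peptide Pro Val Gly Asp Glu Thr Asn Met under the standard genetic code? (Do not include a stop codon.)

Pro: 4 codons.
Val: 4 codons.
Gly: 4 codons.
Asp: 2 codons.
Glu: 2 codons.
Thr: 4 codons.
Asn: 2 codons.
Met: 1 codon.
4 × 4 × 4 × 2 × 2 × 4 × 2 × 1 = 2048.

2048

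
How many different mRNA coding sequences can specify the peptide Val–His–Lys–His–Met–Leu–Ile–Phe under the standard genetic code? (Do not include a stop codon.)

1152

Val: 4 codons.
His: 2 codons.
Lys: 2 codons.
His: 2 codons.
Met: 1 codon.
Leu: 6 codons.
Ile: 3 codons.
Phe: 2 codons.
4 × 2 × 2 × 2 × 1 × 6 × 3 × 2 = 1152.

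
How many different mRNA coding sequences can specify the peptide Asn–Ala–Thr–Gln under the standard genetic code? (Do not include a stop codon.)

64

Asn: 2 codons.
Ala: 4 codons.
Thr: 4 codons.
Gln: 2 codons.
2 × 4 × 4 × 2 = 64.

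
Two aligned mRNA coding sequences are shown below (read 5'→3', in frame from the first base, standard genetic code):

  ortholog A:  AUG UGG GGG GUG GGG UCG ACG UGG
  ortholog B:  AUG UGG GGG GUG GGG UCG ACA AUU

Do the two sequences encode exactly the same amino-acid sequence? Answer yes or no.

no

Codon 1: AUG Met / AUG Met — identical.
Codon 2: UGG Trp / UGG Trp — identical.
Codon 3: GGG Gly / GGG Gly — identical.
Codon 4: GUG Val / GUG Val — identical.
Codon 5: GGG Gly / GGG Gly — identical.
Codon 6: UCG Ser / UCG Ser — identical.
Codon 7: ACG Thr / ACA Thr — synonymous.
Codon 8: UGG Trp / AUU Ile — nonsynonymous.
Nonsynonymous differences: 1 → different protein.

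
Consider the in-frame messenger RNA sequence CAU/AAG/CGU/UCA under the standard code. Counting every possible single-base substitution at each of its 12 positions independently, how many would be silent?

8

Codon 1 (CAU, His): 1 synonymous substitution.
Codon 2 (AAG, Lys): 1 synonymous substitution.
Codon 3 (CGU, Arg): 3 synonymous substitutions.
Codon 4 (UCA, Ser): 3 synonymous substitutions.
Total: 1 + 1 + 3 + 3 = 8.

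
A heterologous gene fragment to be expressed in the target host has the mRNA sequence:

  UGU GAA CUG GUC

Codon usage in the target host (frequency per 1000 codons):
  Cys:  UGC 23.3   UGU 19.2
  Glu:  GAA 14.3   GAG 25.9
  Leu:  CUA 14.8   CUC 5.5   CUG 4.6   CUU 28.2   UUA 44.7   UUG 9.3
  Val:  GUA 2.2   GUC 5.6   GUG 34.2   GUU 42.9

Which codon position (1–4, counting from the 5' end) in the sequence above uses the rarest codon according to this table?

3

Codon 1 UGU (Cys): 19.2 per 1000.
Codon 2 GAA (Glu): 14.3 per 1000.
Codon 3 CUG (Leu): 4.6 per 1000.
Codon 4 GUC (Val): 5.6 per 1000.
Lowest frequency is 4.6 at codon 3.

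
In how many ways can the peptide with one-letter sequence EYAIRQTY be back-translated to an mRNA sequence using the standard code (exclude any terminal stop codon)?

4608

Glu: 2 codons.
Tyr: 2 codons.
Ala: 4 codons.
Ile: 3 codons.
Arg: 6 codons.
Gln: 2 codons.
Thr: 4 codons.
Tyr: 2 codons.
2 × 2 × 4 × 3 × 6 × 2 × 4 × 2 = 4608.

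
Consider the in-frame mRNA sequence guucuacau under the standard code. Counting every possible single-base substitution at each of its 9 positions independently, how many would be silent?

8

Codon 1 (GUU, Val): 3 synonymous substitutions.
Codon 2 (CUA, Leu): 4 synonymous substitutions.
Codon 3 (CAU, His): 1 synonymous substitution.
Total: 3 + 4 + 1 = 8.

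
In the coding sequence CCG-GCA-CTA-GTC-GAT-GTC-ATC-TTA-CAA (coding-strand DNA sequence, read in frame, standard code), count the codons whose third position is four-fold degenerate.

Codon 1 CCG (Pro): third position 4-fold.
Codon 2 GCA (Ala): third position 4-fold.
Codon 3 CTA (Leu): third position 4-fold.
Codon 4 GTC (Val): third position 4-fold.
Codon 5 GAT (Asp): third position 2-fold.
Codon 6 GTC (Val): third position 4-fold.
Codon 7 ATC (Ile): third position 3-fold.
Codon 8 TTA (Leu): third position 2-fold.
Codon 9 CAA (Gln): third position 2-fold.
Four-fold degenerate third positions: 5.

5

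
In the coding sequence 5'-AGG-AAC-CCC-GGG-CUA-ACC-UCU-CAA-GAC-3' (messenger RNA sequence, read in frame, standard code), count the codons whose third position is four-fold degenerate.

5

Codon 1 AGG (Arg): third position 2-fold.
Codon 2 AAC (Asn): third position 2-fold.
Codon 3 CCC (Pro): third position 4-fold.
Codon 4 GGG (Gly): third position 4-fold.
Codon 5 CUA (Leu): third position 4-fold.
Codon 6 ACC (Thr): third position 4-fold.
Codon 7 UCU (Ser): third position 4-fold.
Codon 8 CAA (Gln): third position 2-fold.
Codon 9 GAC (Asp): third position 2-fold.
Four-fold degenerate third positions: 5.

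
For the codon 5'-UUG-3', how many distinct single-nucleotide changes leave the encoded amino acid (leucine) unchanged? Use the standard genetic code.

2

Position 1: CUG → 1 synonymous.
Position 2: none → 0 synonymous.
Position 3: UUA → 1 synonymous.
Total: 1 + 0 + 1 = 2.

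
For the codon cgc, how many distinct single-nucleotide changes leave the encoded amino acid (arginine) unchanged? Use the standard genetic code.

Position 1: none → 0 synonymous.
Position 2: none → 0 synonymous.
Position 3: CGT, CGA, CGG → 3 synonymous.
Total: 0 + 0 + 3 = 3.

3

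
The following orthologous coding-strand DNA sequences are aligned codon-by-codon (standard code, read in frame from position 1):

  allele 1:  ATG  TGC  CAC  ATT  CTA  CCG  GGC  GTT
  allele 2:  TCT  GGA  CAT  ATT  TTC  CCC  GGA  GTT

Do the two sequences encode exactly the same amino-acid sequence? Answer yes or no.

no

Codon 1: ATG Met / TCT Ser — nonsynonymous.
Codon 2: TGC Cys / GGA Gly — nonsynonymous.
Codon 3: CAC His / CAT His — synonymous.
Codon 4: ATT Ile / ATT Ile — identical.
Codon 5: CTA Leu / TTC Phe — nonsynonymous.
Codon 6: CCG Pro / CCC Pro — synonymous.
Codon 7: GGC Gly / GGA Gly — synonymous.
Codon 8: GTT Val / GTT Val — identical.
Nonsynonymous differences: 3 → different protein.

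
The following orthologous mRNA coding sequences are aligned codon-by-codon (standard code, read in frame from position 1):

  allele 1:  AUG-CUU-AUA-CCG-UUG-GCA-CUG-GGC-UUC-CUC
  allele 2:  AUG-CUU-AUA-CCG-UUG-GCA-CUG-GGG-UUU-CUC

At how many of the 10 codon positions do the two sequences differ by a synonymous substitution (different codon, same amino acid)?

Codon 1: AUG Met / AUG Met — identical.
Codon 2: CUU Leu / CUU Leu — identical.
Codon 3: AUA Ile / AUA Ile — identical.
Codon 4: CCG Pro / CCG Pro — identical.
Codon 5: UUG Leu / UUG Leu — identical.
Codon 6: GCA Ala / GCA Ala — identical.
Codon 7: CUG Leu / CUG Leu — identical.
Codon 8: GGC Gly / GGG Gly — synonymous.
Codon 9: UUC Phe / UUU Phe — synonymous.
Codon 10: CUC Leu / CUC Leu — identical.
Synonymous differences: 2.

2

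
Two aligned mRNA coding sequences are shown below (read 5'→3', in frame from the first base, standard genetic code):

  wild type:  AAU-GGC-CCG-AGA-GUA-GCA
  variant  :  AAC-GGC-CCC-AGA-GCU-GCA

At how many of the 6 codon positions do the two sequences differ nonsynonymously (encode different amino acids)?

1

Codon 1: AAU Asn / AAC Asn — synonymous.
Codon 2: GGC Gly / GGC Gly — identical.
Codon 3: CCG Pro / CCC Pro — synonymous.
Codon 4: AGA Arg / AGA Arg — identical.
Codon 5: GUA Val / GCU Ala — nonsynonymous.
Codon 6: GCA Ala / GCA Ala — identical.
Nonsynonymous differences: 1.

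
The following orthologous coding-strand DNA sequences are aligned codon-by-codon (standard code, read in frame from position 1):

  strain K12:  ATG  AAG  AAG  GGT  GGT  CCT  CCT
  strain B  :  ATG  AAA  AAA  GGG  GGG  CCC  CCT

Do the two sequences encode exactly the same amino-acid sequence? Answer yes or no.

yes

Codon 1: ATG Met / ATG Met — identical.
Codon 2: AAG Lys / AAA Lys — synonymous.
Codon 3: AAG Lys / AAA Lys — synonymous.
Codon 4: GGT Gly / GGG Gly — synonymous.
Codon 5: GGT Gly / GGG Gly — synonymous.
Codon 6: CCT Pro / CCC Pro — synonymous.
Codon 7: CCT Pro / CCT Pro — identical.
Nonsynonymous differences: 0 → same protein.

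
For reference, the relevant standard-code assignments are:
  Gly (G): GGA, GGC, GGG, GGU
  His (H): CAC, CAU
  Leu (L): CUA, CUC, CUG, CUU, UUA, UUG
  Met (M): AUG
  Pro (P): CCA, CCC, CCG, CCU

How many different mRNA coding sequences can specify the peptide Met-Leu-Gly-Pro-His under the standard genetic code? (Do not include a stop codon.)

192

Met: 1 codon.
Leu: 6 codons.
Gly: 4 codons.
Pro: 4 codons.
His: 2 codons.
1 × 6 × 4 × 4 × 2 = 192.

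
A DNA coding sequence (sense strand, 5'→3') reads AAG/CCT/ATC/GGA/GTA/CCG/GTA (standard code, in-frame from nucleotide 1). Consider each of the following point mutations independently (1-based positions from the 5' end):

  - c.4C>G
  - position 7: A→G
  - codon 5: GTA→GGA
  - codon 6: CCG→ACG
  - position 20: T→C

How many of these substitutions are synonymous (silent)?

Codon 2: CCT (Pro) → GCT (Ala) — missense.
Codon 3: ATC (Ile) → GTC (Val) — missense.
Codon 5: GTA (Val) → GGA (Gly) — missense.
Codon 6: CCG (Pro) → ACG (Thr) — missense.
Codon 7: GTA (Val) → GCA (Ala) — missense.
Synonymous: 0 of 5.

0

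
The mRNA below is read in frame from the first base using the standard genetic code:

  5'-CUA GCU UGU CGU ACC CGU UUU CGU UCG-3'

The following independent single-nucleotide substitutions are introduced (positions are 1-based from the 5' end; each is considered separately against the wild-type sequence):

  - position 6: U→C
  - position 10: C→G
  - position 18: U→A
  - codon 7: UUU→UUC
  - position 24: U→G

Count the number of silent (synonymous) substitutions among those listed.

Codon 2: GCU (Ala) → GCC (Ala) — synonymous.
Codon 4: CGU (Arg) → GGU (Gly) — missense.
Codon 6: CGU (Arg) → CGA (Arg) — synonymous.
Codon 7: UUU (Phe) → UUC (Phe) — synonymous.
Codon 8: CGU (Arg) → CGG (Arg) — synonymous.
Synonymous: 4 of 5.

4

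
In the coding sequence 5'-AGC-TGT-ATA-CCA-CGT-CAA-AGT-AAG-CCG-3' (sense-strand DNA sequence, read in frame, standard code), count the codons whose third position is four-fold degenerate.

3

Codon 1 AGC (Ser): third position 2-fold.
Codon 2 TGT (Cys): third position 2-fold.
Codon 3 ATA (Ile): third position 3-fold.
Codon 4 CCA (Pro): third position 4-fold.
Codon 5 CGT (Arg): third position 4-fold.
Codon 6 CAA (Gln): third position 2-fold.
Codon 7 AGT (Ser): third position 2-fold.
Codon 8 AAG (Lys): third position 2-fold.
Codon 9 CCG (Pro): third position 4-fold.
Four-fold degenerate third positions: 3.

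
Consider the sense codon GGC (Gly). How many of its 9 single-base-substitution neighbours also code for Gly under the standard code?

3

Position 1: none → 0 synonymous.
Position 2: none → 0 synonymous.
Position 3: GGU, GGA, GGG → 3 synonymous.
Total: 0 + 0 + 3 = 3.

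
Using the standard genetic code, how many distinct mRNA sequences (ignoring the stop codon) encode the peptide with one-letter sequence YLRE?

Tyr: 2 codons.
Leu: 6 codons.
Arg: 6 codons.
Glu: 2 codons.
2 × 6 × 6 × 2 = 144.

144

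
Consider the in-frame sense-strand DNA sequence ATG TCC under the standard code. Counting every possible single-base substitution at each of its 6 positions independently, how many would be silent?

3

Codon 1 (ATG, Met): 0 synonymous substitutions.
Codon 2 (TCC, Ser): 3 synonymous substitutions.
Total: 0 + 3 = 3.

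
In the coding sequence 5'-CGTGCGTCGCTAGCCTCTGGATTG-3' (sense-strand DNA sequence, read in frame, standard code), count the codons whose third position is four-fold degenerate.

Codon 1 CGT (Arg): third position 4-fold.
Codon 2 GCG (Ala): third position 4-fold.
Codon 3 TCG (Ser): third position 4-fold.
Codon 4 CTA (Leu): third position 4-fold.
Codon 5 GCC (Ala): third position 4-fold.
Codon 6 TCT (Ser): third position 4-fold.
Codon 7 GGA (Gly): third position 4-fold.
Codon 8 TTG (Leu): third position 2-fold.
Four-fold degenerate third positions: 7.

7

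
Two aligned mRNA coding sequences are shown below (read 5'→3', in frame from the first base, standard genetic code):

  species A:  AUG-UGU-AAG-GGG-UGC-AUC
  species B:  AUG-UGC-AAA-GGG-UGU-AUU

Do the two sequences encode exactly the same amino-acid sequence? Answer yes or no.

yes

Codon 1: AUG Met / AUG Met — identical.
Codon 2: UGU Cys / UGC Cys — synonymous.
Codon 3: AAG Lys / AAA Lys — synonymous.
Codon 4: GGG Gly / GGG Gly — identical.
Codon 5: UGC Cys / UGU Cys — synonymous.
Codon 6: AUC Ile / AUU Ile — synonymous.
Nonsynonymous differences: 0 → same protein.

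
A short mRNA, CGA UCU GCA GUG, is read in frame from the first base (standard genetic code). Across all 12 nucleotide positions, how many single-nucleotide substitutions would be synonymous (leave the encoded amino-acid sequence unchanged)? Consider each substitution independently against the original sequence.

13

Codon 1 (CGA, Arg): 4 synonymous substitutions.
Codon 2 (UCU, Ser): 3 synonymous substitutions.
Codon 3 (GCA, Ala): 3 synonymous substitutions.
Codon 4 (GUG, Val): 3 synonymous substitutions.
Total: 4 + 3 + 3 + 3 = 13.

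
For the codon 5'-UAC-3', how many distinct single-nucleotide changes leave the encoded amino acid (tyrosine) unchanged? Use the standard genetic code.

Position 1: none → 0 synonymous.
Position 2: none → 0 synonymous.
Position 3: UAU → 1 synonymous.
Total: 0 + 0 + 1 = 1.

1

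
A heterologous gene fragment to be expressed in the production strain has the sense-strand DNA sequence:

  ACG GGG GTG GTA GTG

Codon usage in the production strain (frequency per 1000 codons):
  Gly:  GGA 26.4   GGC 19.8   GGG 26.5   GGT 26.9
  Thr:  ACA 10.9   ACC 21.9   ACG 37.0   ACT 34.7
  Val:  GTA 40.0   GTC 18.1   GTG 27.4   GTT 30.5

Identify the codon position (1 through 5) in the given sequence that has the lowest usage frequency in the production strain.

Codon 1 ACG (Thr): 37.0 per 1000.
Codon 2 GGG (Gly): 26.5 per 1000.
Codon 3 GTG (Val): 27.4 per 1000.
Codon 4 GTA (Val): 40.0 per 1000.
Codon 5 GTG (Val): 27.4 per 1000.
Lowest frequency is 26.5 at codon 2.

2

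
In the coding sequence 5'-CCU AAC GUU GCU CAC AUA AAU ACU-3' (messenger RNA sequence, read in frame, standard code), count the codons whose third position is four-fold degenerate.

Codon 1 CCU (Pro): third position 4-fold.
Codon 2 AAC (Asn): third position 2-fold.
Codon 3 GUU (Val): third position 4-fold.
Codon 4 GCU (Ala): third position 4-fold.
Codon 5 CAC (His): third position 2-fold.
Codon 6 AUA (Ile): third position 3-fold.
Codon 7 AAU (Asn): third position 2-fold.
Codon 8 ACU (Thr): third position 4-fold.
Four-fold degenerate third positions: 4.

4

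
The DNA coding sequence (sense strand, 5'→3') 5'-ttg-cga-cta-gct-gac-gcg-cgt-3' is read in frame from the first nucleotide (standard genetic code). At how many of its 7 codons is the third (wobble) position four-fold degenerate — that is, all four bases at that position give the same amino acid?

5

Codon 1 TTG (Leu): third position 2-fold.
Codon 2 CGA (Arg): third position 4-fold.
Codon 3 CTA (Leu): third position 4-fold.
Codon 4 GCT (Ala): third position 4-fold.
Codon 5 GAC (Asp): third position 2-fold.
Codon 6 GCG (Ala): third position 4-fold.
Codon 7 CGT (Arg): third position 4-fold.
Four-fold degenerate third positions: 5.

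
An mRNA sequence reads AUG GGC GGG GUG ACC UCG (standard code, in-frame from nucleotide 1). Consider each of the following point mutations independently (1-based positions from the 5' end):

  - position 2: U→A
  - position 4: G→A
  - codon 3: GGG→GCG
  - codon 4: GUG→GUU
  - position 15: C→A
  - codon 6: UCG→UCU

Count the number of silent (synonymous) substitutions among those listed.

3

Codon 1: AUG (Met) → AAG (Lys) — missense.
Codon 2: GGC (Gly) → AGC (Ser) — missense.
Codon 3: GGG (Gly) → GCG (Ala) — missense.
Codon 4: GUG (Val) → GUU (Val) — synonymous.
Codon 5: ACC (Thr) → ACA (Thr) — synonymous.
Codon 6: UCG (Ser) → UCU (Ser) — synonymous.
Synonymous: 3 of 6.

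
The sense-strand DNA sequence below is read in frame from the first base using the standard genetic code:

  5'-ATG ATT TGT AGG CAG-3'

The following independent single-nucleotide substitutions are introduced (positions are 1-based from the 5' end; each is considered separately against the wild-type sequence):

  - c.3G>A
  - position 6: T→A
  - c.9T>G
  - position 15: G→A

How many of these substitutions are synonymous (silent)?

Codon 1: ATG (Met) → ATA (Ile) — missense.
Codon 2: ATT (Ile) → ATA (Ile) — synonymous.
Codon 3: TGT (Cys) → TGG (Trp) — missense.
Codon 5: CAG (Gln) → CAA (Gln) — synonymous.
Synonymous: 2 of 4.

2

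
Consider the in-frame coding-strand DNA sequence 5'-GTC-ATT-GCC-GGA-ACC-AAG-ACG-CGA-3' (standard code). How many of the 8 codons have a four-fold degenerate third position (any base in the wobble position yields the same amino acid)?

Codon 1 GTC (Val): third position 4-fold.
Codon 2 ATT (Ile): third position 3-fold.
Codon 3 GCC (Ala): third position 4-fold.
Codon 4 GGA (Gly): third position 4-fold.
Codon 5 ACC (Thr): third position 4-fold.
Codon 6 AAG (Lys): third position 2-fold.
Codon 7 ACG (Thr): third position 4-fold.
Codon 8 CGA (Arg): third position 4-fold.
Four-fold degenerate third positions: 6.

6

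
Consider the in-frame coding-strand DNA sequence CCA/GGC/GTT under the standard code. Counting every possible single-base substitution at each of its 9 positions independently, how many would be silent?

Codon 1 (CCA, Pro): 3 synonymous substitutions.
Codon 2 (GGC, Gly): 3 synonymous substitutions.
Codon 3 (GTT, Val): 3 synonymous substitutions.
Total: 3 + 3 + 3 = 9.

9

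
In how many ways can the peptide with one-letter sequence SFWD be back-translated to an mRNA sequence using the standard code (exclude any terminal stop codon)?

Ser: 6 codons.
Phe: 2 codons.
Trp: 1 codon.
Asp: 2 codons.
6 × 2 × 1 × 2 = 24.

24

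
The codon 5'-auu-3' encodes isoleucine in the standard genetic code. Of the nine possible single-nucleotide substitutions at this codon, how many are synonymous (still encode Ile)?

Position 1: none → 0 synonymous.
Position 2: none → 0 synonymous.
Position 3: AUC, AUA → 2 synonymous.
Total: 0 + 0 + 2 = 2.

2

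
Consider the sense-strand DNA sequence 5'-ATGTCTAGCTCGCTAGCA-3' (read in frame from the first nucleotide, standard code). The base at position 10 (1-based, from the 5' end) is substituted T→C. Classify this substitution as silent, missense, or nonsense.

missense

Position 10 falls in codon 4: TCG → Ser.
After the substitution the codon is CCG → Pro.
Ser ≠ Pro, so this is a missense mutation.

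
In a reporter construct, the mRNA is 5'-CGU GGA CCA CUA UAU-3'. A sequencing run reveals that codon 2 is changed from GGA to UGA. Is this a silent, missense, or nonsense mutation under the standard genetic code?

nonsense

Position 4 falls in codon 2: GGA → Gly.
After the substitution the codon is UGA → Stop.
The new codon is a stop codon, so this is a nonsense mutation.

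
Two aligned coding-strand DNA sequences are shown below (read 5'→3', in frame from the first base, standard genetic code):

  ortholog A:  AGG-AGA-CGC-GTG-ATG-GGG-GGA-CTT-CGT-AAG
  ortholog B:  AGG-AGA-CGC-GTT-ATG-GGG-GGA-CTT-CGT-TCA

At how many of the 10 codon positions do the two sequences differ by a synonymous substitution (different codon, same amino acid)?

Codon 1: AGG Arg / AGG Arg — identical.
Codon 2: AGA Arg / AGA Arg — identical.
Codon 3: CGC Arg / CGC Arg — identical.
Codon 4: GTG Val / GTT Val — synonymous.
Codon 5: ATG Met / ATG Met — identical.
Codon 6: GGG Gly / GGG Gly — identical.
Codon 7: GGA Gly / GGA Gly — identical.
Codon 8: CTT Leu / CTT Leu — identical.
Codon 9: CGT Arg / CGT Arg — identical.
Codon 10: AAG Lys / TCA Ser — nonsynonymous.
Synonymous differences: 1.

1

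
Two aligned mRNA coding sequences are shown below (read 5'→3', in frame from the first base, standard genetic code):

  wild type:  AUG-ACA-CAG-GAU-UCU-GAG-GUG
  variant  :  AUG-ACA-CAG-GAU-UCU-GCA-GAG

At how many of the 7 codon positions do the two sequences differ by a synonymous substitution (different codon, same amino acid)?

0

Codon 1: AUG Met / AUG Met — identical.
Codon 2: ACA Thr / ACA Thr — identical.
Codon 3: CAG Gln / CAG Gln — identical.
Codon 4: GAU Asp / GAU Asp — identical.
Codon 5: UCU Ser / UCU Ser — identical.
Codon 6: GAG Glu / GCA Ala — nonsynonymous.
Codon 7: GUG Val / GAG Glu — nonsynonymous.
Synonymous differences: 0.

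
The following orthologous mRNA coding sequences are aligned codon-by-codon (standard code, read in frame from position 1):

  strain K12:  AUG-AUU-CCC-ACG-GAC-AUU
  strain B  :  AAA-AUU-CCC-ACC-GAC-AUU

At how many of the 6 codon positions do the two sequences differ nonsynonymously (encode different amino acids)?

Codon 1: AUG Met / AAA Lys — nonsynonymous.
Codon 2: AUU Ile / AUU Ile — identical.
Codon 3: CCC Pro / CCC Pro — identical.
Codon 4: ACG Thr / ACC Thr — synonymous.
Codon 5: GAC Asp / GAC Asp — identical.
Codon 6: AUU Ile / AUU Ile — identical.
Nonsynonymous differences: 1.

1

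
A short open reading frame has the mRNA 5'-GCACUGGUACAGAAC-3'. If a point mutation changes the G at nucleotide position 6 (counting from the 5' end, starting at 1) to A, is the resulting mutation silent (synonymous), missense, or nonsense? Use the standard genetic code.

silent

Position 6 falls in codon 2: CUG → Leu.
After the substitution the codon is CUA → Leu.
Both encode Leu, so the change is synonymous.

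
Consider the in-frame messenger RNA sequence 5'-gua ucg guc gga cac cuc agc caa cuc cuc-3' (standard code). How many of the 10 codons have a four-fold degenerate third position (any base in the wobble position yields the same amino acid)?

7

Codon 1 GUA (Val): third position 4-fold.
Codon 2 UCG (Ser): third position 4-fold.
Codon 3 GUC (Val): third position 4-fold.
Codon 4 GGA (Gly): third position 4-fold.
Codon 5 CAC (His): third position 2-fold.
Codon 6 CUC (Leu): third position 4-fold.
Codon 7 AGC (Ser): third position 2-fold.
Codon 8 CAA (Gln): third position 2-fold.
Codon 9 CUC (Leu): third position 4-fold.
Codon 10 CUC (Leu): third position 4-fold.
Four-fold degenerate third positions: 7.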